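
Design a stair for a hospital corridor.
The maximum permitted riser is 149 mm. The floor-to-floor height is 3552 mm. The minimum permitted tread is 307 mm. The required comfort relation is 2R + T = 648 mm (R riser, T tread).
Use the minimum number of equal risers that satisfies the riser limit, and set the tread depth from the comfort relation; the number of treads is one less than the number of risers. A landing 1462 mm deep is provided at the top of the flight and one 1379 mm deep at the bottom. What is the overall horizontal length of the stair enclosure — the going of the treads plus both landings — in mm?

10937 mm

3552 / 149 = 23.84, so 24 risers are needed.
Each riser is 3552/24 = 148 mm (≤ 149 mm).
Tread T = 648 − 2 × 148 = 352 mm (≥ 307 mm).
24 risers give 23 treads; going = 23 × 352 = 8096 mm.
Add landings: 8096 + 1462 + 1379 = 10937 mm.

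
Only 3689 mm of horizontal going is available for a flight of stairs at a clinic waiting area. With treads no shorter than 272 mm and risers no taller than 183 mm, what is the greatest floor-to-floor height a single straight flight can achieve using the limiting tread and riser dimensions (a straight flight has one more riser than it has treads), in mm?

2562 mm

3689 / 272 = 13.56, so 13 treads fit.
Risers = treads + 1 = 14.
Maximum height = 14 × 183 = 2562 mm.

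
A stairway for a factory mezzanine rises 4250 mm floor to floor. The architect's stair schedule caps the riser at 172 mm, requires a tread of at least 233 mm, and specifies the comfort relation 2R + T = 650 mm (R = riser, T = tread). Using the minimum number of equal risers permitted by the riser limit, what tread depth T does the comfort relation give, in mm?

⌈4250/172⌉ = 25 risers.
Each riser is 4250/25 = 170 mm (≤ 172 mm).
From 2R + T = 650: T = 650 − 340 = 310 mm.

310 mm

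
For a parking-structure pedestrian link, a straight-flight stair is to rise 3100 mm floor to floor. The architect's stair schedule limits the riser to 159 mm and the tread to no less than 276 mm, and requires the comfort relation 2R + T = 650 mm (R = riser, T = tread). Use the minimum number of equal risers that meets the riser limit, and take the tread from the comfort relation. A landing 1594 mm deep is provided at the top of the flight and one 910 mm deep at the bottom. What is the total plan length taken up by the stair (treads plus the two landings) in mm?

8964 mm

3100 / 159 = 19.497 → round up to 20 risers.
R = 3100 ÷ 20 = 155 mm.
From 2R + T = 650: T = 650 − 310 = 340 mm.
Treads = 20 − 1 = 19; going = 19 × 340 = 6460 mm.
Add landings: 6460 + 1594 + 910 = 8964 mm.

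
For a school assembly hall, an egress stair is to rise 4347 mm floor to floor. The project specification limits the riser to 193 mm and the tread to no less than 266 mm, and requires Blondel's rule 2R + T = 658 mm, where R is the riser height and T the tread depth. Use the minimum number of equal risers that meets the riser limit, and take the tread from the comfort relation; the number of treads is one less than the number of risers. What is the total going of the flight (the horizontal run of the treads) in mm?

At most 193 each: 4347/193 = 22.52, giving 23 risers.
Riser R = 4347 / 23 = 189 mm, within the 193 mm limit.
T = 658 − 2·189 = 280 mm, which satisfies the 266 mm minimum.
23 risers give 22 treads; going = 22 × 280 = 6160 mm.

6160 mm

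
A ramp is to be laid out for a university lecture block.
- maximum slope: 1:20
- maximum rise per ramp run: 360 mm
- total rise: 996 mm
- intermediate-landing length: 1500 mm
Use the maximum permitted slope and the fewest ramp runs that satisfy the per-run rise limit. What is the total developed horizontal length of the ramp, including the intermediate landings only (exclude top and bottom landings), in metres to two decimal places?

22.92 m

⌈996/360⌉ = 3 ramp runs. That means 2 intermediate landings.
Horizontal run for 996 mm of rise at 1:20 is 996 × 20 = 19920 mm.
2 intermediate landings contribute 2 × 1500 = 3000 mm.
Total developed length = 19920 + 3000 = 22920 mm.
= 22.92 m.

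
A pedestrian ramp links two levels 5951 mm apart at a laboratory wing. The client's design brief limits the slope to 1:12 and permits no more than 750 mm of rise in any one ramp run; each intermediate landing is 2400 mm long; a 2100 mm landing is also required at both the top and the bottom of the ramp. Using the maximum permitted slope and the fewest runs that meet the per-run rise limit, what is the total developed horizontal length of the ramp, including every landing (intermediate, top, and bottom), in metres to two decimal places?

92.41 m

⌈5951/750⌉ = 8 ramp runs. That means 7 intermediate landings.
Horizontal run for 5951 mm of rise at 1:12 is 5951 × 12 = 71412 mm.
7 intermediate landings contribute 7 × 2400 = 16800 mm.
Top and bottom landings: 2 × 2100 = 4200 mm.
Total = 71412 + 16800 + 4200 = 92412 mm.
= 92.41 m.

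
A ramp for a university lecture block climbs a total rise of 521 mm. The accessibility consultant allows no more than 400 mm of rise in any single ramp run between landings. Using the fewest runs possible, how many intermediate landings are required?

At most 400 each: 521/400 = 1.30, giving 2 ramp runs.
2 runs are separated by 1 intermediate landings.

1 intermediate landings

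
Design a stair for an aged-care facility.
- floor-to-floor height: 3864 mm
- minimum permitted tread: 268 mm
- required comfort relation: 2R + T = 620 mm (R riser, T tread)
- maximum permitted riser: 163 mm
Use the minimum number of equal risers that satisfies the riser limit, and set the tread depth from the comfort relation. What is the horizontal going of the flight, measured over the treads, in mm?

6854 mm

3864 / 163 = 23.71, so 24 risers are needed.
Each riser is 3864/24 = 161 mm (≤ 163 mm).
Tread T = 620 − 2 × 161 = 298 mm (≥ 268 mm).
Treads = 24 − 1 = 23; going = 23 × 298 = 6854 mm.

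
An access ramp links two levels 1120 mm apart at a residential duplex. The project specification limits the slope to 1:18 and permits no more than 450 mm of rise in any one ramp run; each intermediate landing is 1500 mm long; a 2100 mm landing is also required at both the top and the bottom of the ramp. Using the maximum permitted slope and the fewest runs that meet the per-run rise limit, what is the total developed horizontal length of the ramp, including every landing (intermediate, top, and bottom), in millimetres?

27360 mm

1120 / 450 = 2.489 → round up to 3 ramp runs. That means 2 intermediate landings.
Ramp run (horizontal) at 1:18: 1120 × 18 = 20160 mm.
Intermediate landings: 2 × 1500 = 3000 mm.
Top and bottom landings: 2 × 2100 = 4200 mm.
Total = 20160 + 3000 + 4200 = 27360 mm.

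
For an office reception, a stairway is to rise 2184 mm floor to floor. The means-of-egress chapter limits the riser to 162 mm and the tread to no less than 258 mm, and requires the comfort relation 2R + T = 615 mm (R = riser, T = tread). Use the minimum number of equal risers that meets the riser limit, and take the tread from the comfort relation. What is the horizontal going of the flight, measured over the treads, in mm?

3939 mm

At most 162 each: 2184/162 = 13.48, giving 14 risers.
Each riser is 2184/14 = 156 mm (≤ 162 mm).
From 2R + T = 615: T = 615 − 312 = 303 mm.
Treads = 14 − 1 = 13; going = 13 × 303 = 3939 mm.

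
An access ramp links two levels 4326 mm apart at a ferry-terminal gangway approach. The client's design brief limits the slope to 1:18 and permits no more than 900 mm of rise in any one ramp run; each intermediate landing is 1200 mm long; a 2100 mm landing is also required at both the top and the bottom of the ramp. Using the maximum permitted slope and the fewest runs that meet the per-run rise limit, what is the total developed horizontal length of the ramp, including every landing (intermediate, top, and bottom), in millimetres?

86868 mm

⌈4326/900⌉ = 5 ramp runs. That means 4 intermediate landings.
Ramp run (horizontal) at 1:18: 4326 × 18 = 77868 mm.
Intermediate landings: 4 × 1200 = 4800 mm.
Top and bottom landings: 2 × 2100 = 4200 mm.
Total = 77868 + 4800 + 4200 = 86868 mm.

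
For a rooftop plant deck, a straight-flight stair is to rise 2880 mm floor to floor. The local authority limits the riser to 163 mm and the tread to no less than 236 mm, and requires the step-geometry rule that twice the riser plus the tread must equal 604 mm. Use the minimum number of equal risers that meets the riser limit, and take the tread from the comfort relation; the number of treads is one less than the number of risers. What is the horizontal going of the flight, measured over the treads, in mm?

⌈2880/163⌉ = 18 risers.
Riser R = 2880 / 18 = 160 mm, within the 163 mm limit.
T = 604 − 2·160 = 284 mm, which satisfies the 236 mm minimum.
18 risers give 17 treads; going = 17 × 284 = 4828 mm.

4828 mm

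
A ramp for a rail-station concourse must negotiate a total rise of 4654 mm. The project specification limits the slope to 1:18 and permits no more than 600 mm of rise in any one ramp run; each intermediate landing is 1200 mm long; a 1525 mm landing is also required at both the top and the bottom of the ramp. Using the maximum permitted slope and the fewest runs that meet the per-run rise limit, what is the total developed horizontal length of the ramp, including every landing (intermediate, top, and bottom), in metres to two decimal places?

95.22 m

At most 600 each: 4654/600 = 7.76, giving 8 ramp runs. That means 7 intermediate landings.
Ramp run (horizontal) at 1:18: 4654 × 18 = 83772 mm.
Intermediate landings: 7 × 1200 = 8400 mm.
Top and bottom landings: 2 × 1525 = 3050 mm.
Total = 83772 + 8400 + 3050 = 95222 mm.
= 95.22 m.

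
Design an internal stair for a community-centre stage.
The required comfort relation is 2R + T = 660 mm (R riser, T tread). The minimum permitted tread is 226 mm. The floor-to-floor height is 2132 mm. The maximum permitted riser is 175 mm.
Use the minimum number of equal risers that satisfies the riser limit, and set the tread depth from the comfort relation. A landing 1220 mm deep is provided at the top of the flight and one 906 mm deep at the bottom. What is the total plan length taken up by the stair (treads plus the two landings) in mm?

2132 / 175 = 12.183 → round up to 13 risers.
Riser R = 2132 / 13 = 164 mm, within the 175 mm limit.
Tread T = 660 − 2 × 164 = 332 mm (≥ 226 mm).
Going = (13 − 1) × 332 = 3984 mm.
Add landings: 3984 + 1220 + 906 = 6110 mm.

6110 mm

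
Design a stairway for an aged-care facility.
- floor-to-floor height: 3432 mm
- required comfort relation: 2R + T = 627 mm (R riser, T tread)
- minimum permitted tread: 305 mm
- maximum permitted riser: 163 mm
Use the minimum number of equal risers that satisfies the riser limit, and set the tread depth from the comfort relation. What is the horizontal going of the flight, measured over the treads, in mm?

6615 mm

⌈3432/163⌉ = 22 risers.
R = 3432 ÷ 22 = 156 mm.
From 2R + T = 627: T = 627 − 312 = 315 mm.
Treads = 22 − 1 = 21; going = 21 × 315 = 6615 mm.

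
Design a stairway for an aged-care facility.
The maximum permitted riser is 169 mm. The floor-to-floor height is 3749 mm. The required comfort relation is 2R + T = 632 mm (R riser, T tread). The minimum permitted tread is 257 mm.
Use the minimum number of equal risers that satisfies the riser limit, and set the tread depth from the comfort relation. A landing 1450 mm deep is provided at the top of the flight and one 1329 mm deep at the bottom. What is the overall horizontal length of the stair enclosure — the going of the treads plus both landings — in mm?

3749 / 169 = 22.183 → round up to 23 risers.
Each riser is 3749/23 = 163 mm (≤ 169 mm).
Tread T = 632 − 2 × 163 = 306 mm (≥ 257 mm).
Treads = 23 − 1 = 22; going = 22 × 306 = 6732 mm.
Enclosure = 6732 + 1450 + 1329 = 9511 mm.

9511 mm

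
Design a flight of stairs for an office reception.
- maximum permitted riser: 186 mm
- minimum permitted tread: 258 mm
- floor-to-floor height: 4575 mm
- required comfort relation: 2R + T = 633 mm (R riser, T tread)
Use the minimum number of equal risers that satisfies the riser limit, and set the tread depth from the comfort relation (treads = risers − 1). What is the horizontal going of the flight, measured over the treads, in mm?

6408 mm

⌈4575/186⌉ = 25 risers.
Riser R = 4575 / 25 = 183 mm, within the 186 mm limit.
T = 633 − 2·183 = 267 mm, which satisfies the 258 mm minimum.
Treads = 25 − 1 = 24; going = 24 × 267 = 6408 mm.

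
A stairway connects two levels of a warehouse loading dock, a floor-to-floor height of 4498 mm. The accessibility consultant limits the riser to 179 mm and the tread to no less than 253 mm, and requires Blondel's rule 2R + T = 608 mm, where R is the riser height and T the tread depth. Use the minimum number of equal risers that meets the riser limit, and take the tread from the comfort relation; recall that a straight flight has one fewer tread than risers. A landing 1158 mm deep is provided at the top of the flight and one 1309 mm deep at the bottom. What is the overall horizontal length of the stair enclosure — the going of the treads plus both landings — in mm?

9017 mm

At most 179 each: 4498/179 = 25.13, giving 26 risers.
Riser R = 4498 / 26 = 173 mm, within the 179 mm limit.
T = 608 − 2·173 = 262 mm, which satisfies the 253 mm minimum.
Going = (26 − 1) × 262 = 6550 mm.
Enclosure = 6550 + 1158 + 1309 = 9017 mm.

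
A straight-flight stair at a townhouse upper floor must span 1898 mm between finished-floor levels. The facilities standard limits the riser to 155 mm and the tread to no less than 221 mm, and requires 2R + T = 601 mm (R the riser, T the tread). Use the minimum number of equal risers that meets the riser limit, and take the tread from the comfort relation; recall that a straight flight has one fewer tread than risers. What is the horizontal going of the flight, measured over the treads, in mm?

1898 / 155 = 12.25, so 13 risers are needed.
Each riser is 1898/13 = 146 mm (≤ 155 mm).
Tread T = 601 − 2 × 146 = 309 mm (≥ 221 mm).
Going = (13 − 1) × 309 = 3708 mm.

3708 mm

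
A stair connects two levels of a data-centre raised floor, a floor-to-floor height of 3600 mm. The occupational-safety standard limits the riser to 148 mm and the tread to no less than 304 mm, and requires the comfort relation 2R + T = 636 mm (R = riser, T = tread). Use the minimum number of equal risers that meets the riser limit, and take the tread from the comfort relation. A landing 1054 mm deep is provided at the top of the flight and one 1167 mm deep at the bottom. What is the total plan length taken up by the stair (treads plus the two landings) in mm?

⌈3600/148⌉ = 25 risers.
Each riser is 3600/25 = 144 mm (≤ 148 mm).
T = 636 − 2·144 = 348 mm, which satisfies the 304 mm minimum.
Treads = 25 − 1 = 24; going = 24 × 348 = 8352 mm.
Add landings: 8352 + 1054 + 1167 = 10573 mm.

10573 mm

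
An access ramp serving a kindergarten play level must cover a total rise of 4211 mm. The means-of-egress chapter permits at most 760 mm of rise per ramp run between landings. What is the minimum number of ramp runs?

4211 / 760 = 5.54, so 6 ramp runs are needed.

6 runs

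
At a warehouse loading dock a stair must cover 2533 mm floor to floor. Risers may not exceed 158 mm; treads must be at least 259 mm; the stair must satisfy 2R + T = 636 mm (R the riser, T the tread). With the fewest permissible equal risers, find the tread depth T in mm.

2533 / 158 = 16.032 → round up to 17 risers.
Each riser is 2533/17 = 149 mm (≤ 158 mm).
From 2R + T = 636: T = 636 − 298 = 338 mm.

338 mm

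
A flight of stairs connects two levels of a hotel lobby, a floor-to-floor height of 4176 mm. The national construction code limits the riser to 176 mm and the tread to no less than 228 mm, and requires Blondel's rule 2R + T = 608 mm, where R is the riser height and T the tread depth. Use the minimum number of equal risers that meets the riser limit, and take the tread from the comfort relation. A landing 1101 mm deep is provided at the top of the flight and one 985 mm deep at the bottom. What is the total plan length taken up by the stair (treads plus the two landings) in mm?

8066 mm

⌈4176/176⌉ = 24 risers.
R = 4176 ÷ 24 = 174 mm.
From 2R + T = 608: T = 608 − 348 = 260 mm.
24 risers give 23 treads; going = 23 × 260 = 5980 mm.
Add landings: 5980 + 1101 + 985 = 8066 mm.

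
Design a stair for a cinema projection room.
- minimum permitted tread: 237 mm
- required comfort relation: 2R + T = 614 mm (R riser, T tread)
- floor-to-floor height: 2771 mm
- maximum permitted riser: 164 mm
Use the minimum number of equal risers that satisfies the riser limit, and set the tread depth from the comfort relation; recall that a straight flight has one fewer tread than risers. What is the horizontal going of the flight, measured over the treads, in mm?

4608 mm

At most 164 each: 2771/164 = 16.90, giving 17 risers.
R = 2771 ÷ 17 = 163 mm.
Tread T = 614 − 2 × 163 = 288 mm (≥ 237 mm).
Treads = 17 − 1 = 16; going = 16 × 288 = 4608 mm.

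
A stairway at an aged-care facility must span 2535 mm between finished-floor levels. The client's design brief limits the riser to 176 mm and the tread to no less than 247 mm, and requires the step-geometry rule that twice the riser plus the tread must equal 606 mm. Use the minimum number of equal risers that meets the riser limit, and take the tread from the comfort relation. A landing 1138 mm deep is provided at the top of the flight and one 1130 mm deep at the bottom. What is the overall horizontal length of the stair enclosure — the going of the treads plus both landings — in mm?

6020 mm

2535 / 176 = 14.40, so 15 risers are needed.
R = 2535 ÷ 15 = 169 mm.
Tread T = 606 − 2 × 169 = 268 mm (≥ 247 mm).
Treads = 15 − 1 = 14; going = 14 × 268 = 3752 mm.
Add landings: 3752 + 1138 + 1130 = 6020 mm.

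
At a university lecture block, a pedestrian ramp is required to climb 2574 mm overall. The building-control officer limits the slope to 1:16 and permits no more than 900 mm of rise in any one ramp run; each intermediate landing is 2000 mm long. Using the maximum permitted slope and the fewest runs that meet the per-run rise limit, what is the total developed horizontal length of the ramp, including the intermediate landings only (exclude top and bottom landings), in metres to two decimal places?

2574 / 900 = 2.86, so 3 ramp runs are needed. That means 2 intermediate landings.
Horizontal run for 2574 mm of rise at 1:16 is 2574 × 16 = 41184 mm.
2 intermediate landings contribute 2 × 2000 = 4000 mm.
Total developed length = 41184 + 4000 = 45184 mm.
= 45.18 m.

45.18 m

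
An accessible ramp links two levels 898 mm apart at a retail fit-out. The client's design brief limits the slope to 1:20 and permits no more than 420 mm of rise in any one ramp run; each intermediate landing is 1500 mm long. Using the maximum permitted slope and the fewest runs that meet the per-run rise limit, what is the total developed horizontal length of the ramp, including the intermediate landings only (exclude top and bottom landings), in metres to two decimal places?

⌈898/420⌉ = 3 ramp runs. That means 2 intermediate landings.
Ramp run (horizontal) at 1:20: 898 × 20 = 17960 mm.
Intermediate landings: 2 × 1500 = 3000 mm.
Developed length = 17960 + 3000 = 20960 mm.
= 20.96 m.

20.96 m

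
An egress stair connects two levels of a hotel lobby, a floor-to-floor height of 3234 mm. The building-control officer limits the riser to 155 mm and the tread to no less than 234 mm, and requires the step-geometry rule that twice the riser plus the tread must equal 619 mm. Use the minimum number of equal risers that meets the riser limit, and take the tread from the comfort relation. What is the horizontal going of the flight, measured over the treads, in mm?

6220 mm

⌈3234/155⌉ = 21 risers.
Riser R = 3234 / 21 = 154 mm, within the 155 mm limit.
From 2R + T = 619: T = 619 − 308 = 311 mm.
Treads = 21 − 1 = 20; going = 20 × 311 = 6220 mm.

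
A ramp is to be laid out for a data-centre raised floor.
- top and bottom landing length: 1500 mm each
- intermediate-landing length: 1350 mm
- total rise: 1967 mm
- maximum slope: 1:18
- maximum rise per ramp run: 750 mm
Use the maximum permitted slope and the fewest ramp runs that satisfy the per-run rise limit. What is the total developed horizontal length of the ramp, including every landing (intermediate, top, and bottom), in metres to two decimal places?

41.11 m

At most 750 each: 1967/750 = 2.62, giving 3 ramp runs. That means 2 intermediate landings.
Horizontal run for 1967 mm of rise at 1:18 is 1967 × 18 = 35406 mm.
2 intermediate landings contribute 2 × 1350 = 2700 mm.
Top and bottom landings: 2 × 1500 = 3000 mm.
Total = 35406 + 2700 + 3000 = 41106 mm.
= 41.11 m.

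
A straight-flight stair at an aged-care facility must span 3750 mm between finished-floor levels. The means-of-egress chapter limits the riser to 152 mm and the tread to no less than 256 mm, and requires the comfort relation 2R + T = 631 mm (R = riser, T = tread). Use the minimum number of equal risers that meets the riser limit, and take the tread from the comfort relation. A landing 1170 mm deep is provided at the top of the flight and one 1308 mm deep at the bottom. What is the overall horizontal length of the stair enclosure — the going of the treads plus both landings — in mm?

3750 / 152 = 24.671 → round up to 25 risers.
Riser R = 3750 / 25 = 150 mm, within the 152 mm limit.
From 2R + T = 631: T = 631 − 300 = 331 mm.
Treads = 25 − 1 = 24; going = 24 × 331 = 7944 mm.
Enclosure = 7944 + 1170 + 1308 = 10422 mm.

10422 mm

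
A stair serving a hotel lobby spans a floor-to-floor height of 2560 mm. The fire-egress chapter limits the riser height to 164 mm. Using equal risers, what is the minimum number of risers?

At most 164 each: 2560/164 = 15.61, giving 16 risers.

16 risers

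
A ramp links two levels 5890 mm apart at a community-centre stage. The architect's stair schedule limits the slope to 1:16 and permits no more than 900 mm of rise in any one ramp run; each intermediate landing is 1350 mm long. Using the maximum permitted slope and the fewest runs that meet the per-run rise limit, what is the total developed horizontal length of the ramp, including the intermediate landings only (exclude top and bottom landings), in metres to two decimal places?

102.34 m

5890 / 900 = 6.544 → round up to 7 ramp runs. That means 6 intermediate landings.
Horizontal run for 5890 mm of rise at 1:16 is 5890 × 16 = 94240 mm.
6 intermediate landings contribute 6 × 1350 = 8100 mm.
Developed length = 94240 + 8100 = 102340 mm.
= 102.34 m.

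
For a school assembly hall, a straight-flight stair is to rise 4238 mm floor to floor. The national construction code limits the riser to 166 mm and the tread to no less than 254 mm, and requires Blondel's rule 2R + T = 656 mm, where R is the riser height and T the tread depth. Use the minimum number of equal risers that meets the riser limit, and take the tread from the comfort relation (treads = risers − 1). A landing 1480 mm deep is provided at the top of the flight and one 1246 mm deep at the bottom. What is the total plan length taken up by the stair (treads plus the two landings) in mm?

4238 / 166 = 25.530 → round up to 26 risers.
R = 4238 ÷ 26 = 163 mm.
From 2R + T = 656: T = 656 − 326 = 330 mm.
26 risers give 25 treads; going = 25 × 330 = 8250 mm.
Add landings: 8250 + 1480 + 1246 = 10976 mm.

10976 mm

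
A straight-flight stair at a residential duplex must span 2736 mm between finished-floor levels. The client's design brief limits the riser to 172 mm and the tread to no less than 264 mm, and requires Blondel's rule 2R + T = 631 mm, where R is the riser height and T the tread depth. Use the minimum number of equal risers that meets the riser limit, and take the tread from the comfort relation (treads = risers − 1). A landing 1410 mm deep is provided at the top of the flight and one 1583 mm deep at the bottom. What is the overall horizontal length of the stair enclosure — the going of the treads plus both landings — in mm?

2736 / 172 = 15.91, so 16 risers are needed.
Each riser is 2736/16 = 171 mm (≤ 172 mm).
Tread T = 631 − 2 × 171 = 289 mm (≥ 264 mm).
16 risers give 15 treads; going = 15 × 289 = 4335 mm.
Add landings: 4335 + 1410 + 1583 = 7328 mm.

7328 mm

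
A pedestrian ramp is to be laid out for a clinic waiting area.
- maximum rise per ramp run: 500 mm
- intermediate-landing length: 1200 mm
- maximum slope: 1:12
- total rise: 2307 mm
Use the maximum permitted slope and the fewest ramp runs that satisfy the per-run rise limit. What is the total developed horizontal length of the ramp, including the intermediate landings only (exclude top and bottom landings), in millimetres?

⌈2307/500⌉ = 5 ramp runs. That means 4 intermediate landings.
Ramp run (horizontal) at 1:12: 2307 × 12 = 27684 mm.
4 intermediate landings contribute 4 × 1200 = 4800 mm.
Total developed length = 27684 + 4800 = 32484 mm.

32484 mm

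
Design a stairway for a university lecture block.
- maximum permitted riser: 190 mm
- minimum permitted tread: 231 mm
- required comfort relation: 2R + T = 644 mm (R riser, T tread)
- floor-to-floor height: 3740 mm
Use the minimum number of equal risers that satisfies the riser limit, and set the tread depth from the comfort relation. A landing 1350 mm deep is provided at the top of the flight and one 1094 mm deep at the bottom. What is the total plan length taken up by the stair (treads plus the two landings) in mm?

7574 mm

⌈3740/190⌉ = 20 risers.
Each riser is 3740/20 = 187 mm (≤ 190 mm).
From 2R + T = 644: T = 644 − 374 = 270 mm.
Going = (20 − 1) × 270 = 5130 mm.
Enclosure = 5130 + 1350 + 1094 = 7574 mm.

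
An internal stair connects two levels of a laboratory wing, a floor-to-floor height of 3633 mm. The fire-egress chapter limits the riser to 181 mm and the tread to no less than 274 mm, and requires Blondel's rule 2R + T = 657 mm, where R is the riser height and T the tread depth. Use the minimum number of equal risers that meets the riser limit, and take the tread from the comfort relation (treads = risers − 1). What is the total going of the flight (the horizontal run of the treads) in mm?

6220 mm

⌈3633/181⌉ = 21 risers.
Riser R = 3633 / 21 = 173 mm, within the 181 mm limit.
T = 657 − 2·173 = 311 mm, which satisfies the 274 mm minimum.
Going = (21 − 1) × 311 = 6220 mm.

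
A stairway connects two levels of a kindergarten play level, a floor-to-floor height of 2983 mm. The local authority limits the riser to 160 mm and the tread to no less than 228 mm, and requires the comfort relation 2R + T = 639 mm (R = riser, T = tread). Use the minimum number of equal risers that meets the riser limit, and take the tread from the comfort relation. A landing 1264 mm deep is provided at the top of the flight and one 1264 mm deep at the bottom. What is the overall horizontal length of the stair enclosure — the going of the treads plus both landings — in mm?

2983 / 160 = 18.644 → round up to 19 risers.
Each riser is 2983/19 = 157 mm (≤ 160 mm).
Tread T = 639 − 2 × 157 = 325 mm (≥ 228 mm).
Going = (19 − 1) × 325 = 5850 mm.
Add landings: 5850 + 1264 + 1264 = 8378 mm.

8378 mm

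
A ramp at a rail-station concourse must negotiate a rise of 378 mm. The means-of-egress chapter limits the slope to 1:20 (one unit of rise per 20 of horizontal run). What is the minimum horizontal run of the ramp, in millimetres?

At 1:20 the run is 20 × 378 = 7560 mm.

7560 mm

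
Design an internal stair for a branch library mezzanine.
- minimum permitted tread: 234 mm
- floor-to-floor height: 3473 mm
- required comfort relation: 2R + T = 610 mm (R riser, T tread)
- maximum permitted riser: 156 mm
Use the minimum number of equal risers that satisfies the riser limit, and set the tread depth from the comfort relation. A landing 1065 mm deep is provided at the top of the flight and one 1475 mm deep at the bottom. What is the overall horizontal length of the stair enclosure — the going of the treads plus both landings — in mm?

⌈3473/156⌉ = 23 risers.
R = 3473 ÷ 23 = 151 mm.
T = 610 − 2·151 = 308 mm, which satisfies the 234 mm minimum.
Treads = 23 − 1 = 22; going = 22 × 308 = 6776 mm.
Enclosure = 6776 + 1065 + 1475 = 9316 mm.

9316 mm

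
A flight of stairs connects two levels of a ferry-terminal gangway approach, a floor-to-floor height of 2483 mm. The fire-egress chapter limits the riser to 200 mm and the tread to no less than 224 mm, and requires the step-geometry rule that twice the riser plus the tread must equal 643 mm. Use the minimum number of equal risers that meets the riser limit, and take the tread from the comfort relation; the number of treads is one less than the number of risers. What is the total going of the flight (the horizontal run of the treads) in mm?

2483 / 200 = 12.415 → round up to 13 risers.
Riser R = 2483 / 13 = 191 mm, within the 200 mm limit.
T = 643 − 2·191 = 261 mm, which satisfies the 224 mm minimum.
Treads = 13 − 1 = 12; going = 12 × 261 = 3132 mm.

3132 mm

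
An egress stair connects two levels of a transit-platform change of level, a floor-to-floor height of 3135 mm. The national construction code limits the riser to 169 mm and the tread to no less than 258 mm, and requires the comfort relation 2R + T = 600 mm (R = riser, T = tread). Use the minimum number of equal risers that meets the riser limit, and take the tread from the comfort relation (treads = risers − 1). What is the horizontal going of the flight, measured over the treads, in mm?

⌈3135/169⌉ = 19 risers.
Each riser is 3135/19 = 165 mm (≤ 169 mm).
From 2R + T = 600: T = 600 − 330 = 270 mm.
Treads = 19 − 1 = 18; going = 18 × 270 = 4860 mm.

4860 mm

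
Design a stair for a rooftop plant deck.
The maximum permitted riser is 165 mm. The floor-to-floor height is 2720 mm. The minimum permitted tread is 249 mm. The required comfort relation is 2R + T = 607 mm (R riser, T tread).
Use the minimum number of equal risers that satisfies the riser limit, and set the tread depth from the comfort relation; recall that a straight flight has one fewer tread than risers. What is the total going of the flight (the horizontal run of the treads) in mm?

⌈2720/165⌉ = 17 risers.
Each riser is 2720/17 = 160 mm (≤ 165 mm).
T = 607 − 2·160 = 287 mm, which satisfies the 249 mm minimum.
Going = (17 − 1) × 287 = 4592 mm.

4592 mm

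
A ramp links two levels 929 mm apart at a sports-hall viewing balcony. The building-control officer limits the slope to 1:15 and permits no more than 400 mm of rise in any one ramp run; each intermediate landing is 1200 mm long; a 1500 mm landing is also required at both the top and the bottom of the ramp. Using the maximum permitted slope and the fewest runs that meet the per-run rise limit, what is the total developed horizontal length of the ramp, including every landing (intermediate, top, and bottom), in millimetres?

19335 mm

⌈929/400⌉ = 3 ramp runs. That means 2 intermediate landings.
Horizontal run for 929 mm of rise at 1:15 is 929 × 15 = 13935 mm.
2 intermediate landings contribute 2 × 1200 = 2400 mm.
Top and bottom landings: 2 × 1500 = 3000 mm.
Total = 13935 + 2400 + 3000 = 19335 mm.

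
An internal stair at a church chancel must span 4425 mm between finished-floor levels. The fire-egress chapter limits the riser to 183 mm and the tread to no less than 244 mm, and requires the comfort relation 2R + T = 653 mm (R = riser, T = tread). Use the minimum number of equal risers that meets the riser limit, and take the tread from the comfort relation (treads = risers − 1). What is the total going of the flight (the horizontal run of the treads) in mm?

4425 / 183 = 24.18, so 25 risers are needed.
Riser R = 4425 / 25 = 177 mm, within the 183 mm limit.
Tread T = 653 − 2 × 177 = 299 mm (≥ 244 mm).
Going = (25 − 1) × 299 = 7176 mm.

7176 mm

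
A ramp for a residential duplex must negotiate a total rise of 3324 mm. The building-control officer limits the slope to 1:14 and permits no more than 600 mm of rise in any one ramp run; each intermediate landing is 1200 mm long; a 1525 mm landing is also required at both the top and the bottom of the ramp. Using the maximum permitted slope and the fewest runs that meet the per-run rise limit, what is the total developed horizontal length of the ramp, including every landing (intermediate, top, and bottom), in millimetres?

55586 mm

⌈3324/600⌉ = 6 ramp runs. That means 5 intermediate landings.
Horizontal run for 3324 mm of rise at 1:14 is 3324 × 14 = 46536 mm.
5 intermediate landings contribute 5 × 1200 = 6000 mm.
Top and bottom landings: 2 × 1525 = 3050 mm.
Total = 46536 + 6000 + 3050 = 55586 mm.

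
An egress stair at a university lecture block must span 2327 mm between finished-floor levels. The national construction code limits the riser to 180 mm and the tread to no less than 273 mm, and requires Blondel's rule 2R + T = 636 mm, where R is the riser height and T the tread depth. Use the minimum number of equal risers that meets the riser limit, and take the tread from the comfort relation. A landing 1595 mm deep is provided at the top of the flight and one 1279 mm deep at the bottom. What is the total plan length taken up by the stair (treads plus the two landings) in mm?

At most 180 each: 2327/180 = 12.93, giving 13 risers.
R = 2327 ÷ 13 = 179 mm.
From 2R + T = 636: T = 636 − 358 = 278 mm.
13 risers give 12 treads; going = 12 × 278 = 3336 mm.
Add landings: 3336 + 1595 + 1279 = 6210 mm.

6210 mm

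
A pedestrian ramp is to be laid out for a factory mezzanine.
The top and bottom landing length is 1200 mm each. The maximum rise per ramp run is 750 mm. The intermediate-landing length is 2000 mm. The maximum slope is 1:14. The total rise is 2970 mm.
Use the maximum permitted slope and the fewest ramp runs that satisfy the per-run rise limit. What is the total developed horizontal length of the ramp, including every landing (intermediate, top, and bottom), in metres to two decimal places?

49.98 m

⌈2970/750⌉ = 4 ramp runs. That means 3 intermediate landings.
Horizontal run for 2970 mm of rise at 1:14 is 2970 × 14 = 41580 mm.
Intermediate landings: 3 × 2000 = 6000 mm.
Top and bottom landings: 2 × 1200 = 2400 mm.
Total = 41580 + 6000 + 2400 = 49980 mm.
= 49.98 m.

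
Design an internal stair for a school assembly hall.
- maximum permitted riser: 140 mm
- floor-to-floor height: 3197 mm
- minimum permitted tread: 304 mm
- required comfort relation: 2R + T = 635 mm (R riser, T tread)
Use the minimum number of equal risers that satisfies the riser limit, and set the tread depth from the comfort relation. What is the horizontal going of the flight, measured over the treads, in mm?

3197 / 140 = 22.84, so 23 risers are needed.
R = 3197 ÷ 23 = 139 mm.
Tread T = 635 − 2 × 139 = 357 mm (≥ 304 mm).
Treads = 23 − 1 = 22; going = 22 × 357 = 7854 mm.

7854 mm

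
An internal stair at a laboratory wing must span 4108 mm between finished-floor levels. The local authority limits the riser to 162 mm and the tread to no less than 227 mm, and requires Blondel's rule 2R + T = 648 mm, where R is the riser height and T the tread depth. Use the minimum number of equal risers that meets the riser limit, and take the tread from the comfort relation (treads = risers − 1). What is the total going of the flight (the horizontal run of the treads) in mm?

8300 mm

At most 162 each: 4108/162 = 25.36, giving 26 risers.
Riser R = 4108 / 26 = 158 mm, within the 162 mm limit.
Tread T = 648 − 2 × 158 = 332 mm (≥ 227 mm).
26 risers give 25 treads; going = 25 × 332 = 8300 mm.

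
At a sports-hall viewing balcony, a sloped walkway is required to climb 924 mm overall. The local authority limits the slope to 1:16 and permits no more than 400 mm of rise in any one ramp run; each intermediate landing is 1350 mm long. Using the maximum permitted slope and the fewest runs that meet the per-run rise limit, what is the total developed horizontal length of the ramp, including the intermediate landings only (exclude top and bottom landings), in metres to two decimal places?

17.48 m

⌈924/400⌉ = 3 ramp runs. That means 2 intermediate landings.
Ramp run (horizontal) at 1:16: 924 × 16 = 14784 mm.
2 intermediate landings contribute 2 × 1350 = 2700 mm.
Total developed length = 14784 + 2700 = 17484 mm.
= 17.48 m.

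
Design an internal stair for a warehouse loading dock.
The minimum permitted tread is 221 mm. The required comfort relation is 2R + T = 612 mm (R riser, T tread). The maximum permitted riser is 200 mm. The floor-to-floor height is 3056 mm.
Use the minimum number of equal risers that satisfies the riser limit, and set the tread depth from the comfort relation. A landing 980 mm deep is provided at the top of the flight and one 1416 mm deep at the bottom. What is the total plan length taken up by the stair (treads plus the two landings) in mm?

5846 mm

3056 / 200 = 15.280 → round up to 16 risers.
R = 3056 ÷ 16 = 191 mm.
Tread T = 612 − 2 × 191 = 230 mm (≥ 221 mm).
16 risers give 15 treads; going = 15 × 230 = 3450 mm.
Enclosure = 3450 + 980 + 1416 = 5846 mm.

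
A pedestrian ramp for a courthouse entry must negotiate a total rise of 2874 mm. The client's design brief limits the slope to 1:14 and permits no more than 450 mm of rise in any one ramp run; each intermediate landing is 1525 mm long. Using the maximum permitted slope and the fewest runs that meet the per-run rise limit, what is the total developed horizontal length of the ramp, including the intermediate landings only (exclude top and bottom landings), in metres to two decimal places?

⌈2874/450⌉ = 7 ramp runs. That means 6 intermediate landings.
Horizontal run for 2874 mm of rise at 1:14 is 2874 × 14 = 40236 mm.
Intermediate landings: 6 × 1525 = 9150 mm.
Developed length = 40236 + 9150 = 49386 mm.
= 49.39 m.

49.39 m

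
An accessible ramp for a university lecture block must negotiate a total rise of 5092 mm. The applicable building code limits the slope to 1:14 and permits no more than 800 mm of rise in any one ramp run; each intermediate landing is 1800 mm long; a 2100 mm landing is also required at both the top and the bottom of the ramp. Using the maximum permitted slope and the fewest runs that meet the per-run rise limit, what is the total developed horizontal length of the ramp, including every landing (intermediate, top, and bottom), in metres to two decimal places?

5092 / 800 = 6.365 → round up to 7 ramp runs. That means 6 intermediate landings.
Ramp run (horizontal) at 1:14: 5092 × 14 = 71288 mm.
Intermediate landings: 6 × 1800 = 10800 mm.
Top and bottom landings: 2 × 2100 = 4200 mm.
Total = 71288 + 10800 + 4200 = 86288 mm.
= 86.29 m.

86.29 m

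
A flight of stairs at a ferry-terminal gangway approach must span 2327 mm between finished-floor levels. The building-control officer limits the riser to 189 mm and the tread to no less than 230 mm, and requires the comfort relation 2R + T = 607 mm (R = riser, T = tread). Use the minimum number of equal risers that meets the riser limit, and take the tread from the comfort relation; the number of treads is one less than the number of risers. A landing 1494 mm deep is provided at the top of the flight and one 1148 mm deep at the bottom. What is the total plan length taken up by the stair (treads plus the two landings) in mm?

5630 mm

At most 189 each: 2327/189 = 12.31, giving 13 risers.
R = 2327 ÷ 13 = 179 mm.
Tread T = 607 − 2 × 179 = 249 mm (≥ 230 mm).
13 risers give 12 treads; going = 12 × 249 = 2988 mm.
Enclosure = 2988 + 1494 + 1148 = 5630 mm.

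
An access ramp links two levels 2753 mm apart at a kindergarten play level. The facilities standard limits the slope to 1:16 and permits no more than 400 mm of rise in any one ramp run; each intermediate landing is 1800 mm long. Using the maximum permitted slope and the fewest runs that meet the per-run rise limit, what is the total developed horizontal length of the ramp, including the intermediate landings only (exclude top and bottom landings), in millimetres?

54848 mm

2753 / 400 = 6.88, so 7 ramp runs are needed. That means 6 intermediate landings.
Horizontal run for 2753 mm of rise at 1:16 is 2753 × 16 = 44048 mm.
6 intermediate landings contribute 6 × 1800 = 10800 mm.
Developed length = 44048 + 10800 = 54848 mm.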